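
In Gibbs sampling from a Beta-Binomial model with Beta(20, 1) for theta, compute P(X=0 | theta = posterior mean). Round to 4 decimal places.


Posterior mean = alpha/(alpha+beta) = 20/21 = 0.9524
P(X=0|theta=mean) = 1 - theta = 0.0476

0.0476


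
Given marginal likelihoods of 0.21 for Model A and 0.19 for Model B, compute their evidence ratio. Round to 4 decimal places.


Ratio = ML(A) / ML(B) = 0.21/0.19
= 1.1053

1.1053


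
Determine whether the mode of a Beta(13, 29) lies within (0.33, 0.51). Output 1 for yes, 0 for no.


First find the mode: (a-1)/(a+b-2) = 0.3
Is 0.3 in (0.33, 0.51)? 0

0


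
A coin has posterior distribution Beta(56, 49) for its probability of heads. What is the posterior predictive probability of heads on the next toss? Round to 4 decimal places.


Posterior predictive = E[theta] = alpha/(alpha+beta)
= 56/105
= 0.5333

0.5333


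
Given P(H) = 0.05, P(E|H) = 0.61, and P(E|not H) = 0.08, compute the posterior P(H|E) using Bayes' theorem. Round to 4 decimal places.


By Bayes' theorem: P(H|E) = P(E|H)*P(H) / P(E)
P(E) = P(E|H)*P(H) + P(E|not H)*P(not H)
P(E) = 0.61*0.05 + 0.08*0.95 = 0.1065
P(H|E) = 0.61*0.05 / 0.1065 = 0.2864

0.2864


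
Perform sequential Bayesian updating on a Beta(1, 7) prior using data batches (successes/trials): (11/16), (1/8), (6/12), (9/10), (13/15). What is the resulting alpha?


Accumulate successes: 40
Posterior alpha = prior alpha + sum of successes
= 1 + 40 = 41

41


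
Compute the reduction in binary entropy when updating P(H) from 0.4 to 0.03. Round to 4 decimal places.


H_before = -p*log2(p) - (1-p)*log2(1-p) for p=0.4: 0.971
H_after for p=0.03: 0.1944
Reduction = 0.971 - 0.1944 = 0.7766

0.7766


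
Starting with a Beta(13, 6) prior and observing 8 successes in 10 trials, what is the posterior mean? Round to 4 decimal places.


Posterior parameters: alpha = 13 + 8 = 21
beta = 6 + 2 = 8
Posterior mean = alpha / (alpha + beta) = 21 / 29
= 0.7241

0.7241


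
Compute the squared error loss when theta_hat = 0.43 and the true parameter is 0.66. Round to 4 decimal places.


L = (theta_hat - theta_true)^2
= (0.43 - 0.66)^2
= -0.23^2 = 0.0529

0.0529


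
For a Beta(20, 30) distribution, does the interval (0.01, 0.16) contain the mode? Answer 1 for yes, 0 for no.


Mode of Beta(a,b) = (a-1)/(a+b-2)
= (20-1)/(20+30-2) = 0.3958
Check: 0.01 <= 0.3958 <= 0.16?
Result: 0

0


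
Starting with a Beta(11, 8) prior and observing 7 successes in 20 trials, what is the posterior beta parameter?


Posterior beta = prior beta + failures
Failures = 20 - 7 = 13
beta_post = 8 + 13 = 21

21


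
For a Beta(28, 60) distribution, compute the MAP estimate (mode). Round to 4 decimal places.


MAP = mode = (a-1)/(a+b-2)
= (28-1)/(28+60-2)
= 27/86 = 0.314

0.314


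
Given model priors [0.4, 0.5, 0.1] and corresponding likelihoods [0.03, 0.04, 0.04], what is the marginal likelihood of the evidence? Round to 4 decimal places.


P(E) = sum_i P(M_i) P(E|M_i)
= 0.012 + 0.02 + 0.004
= 0.036

0.036


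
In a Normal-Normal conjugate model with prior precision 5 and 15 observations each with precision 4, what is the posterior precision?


Posterior precision = prior precision + n * observation precision
= 5 + 15 * 4
= 5 + 60 = 65

65


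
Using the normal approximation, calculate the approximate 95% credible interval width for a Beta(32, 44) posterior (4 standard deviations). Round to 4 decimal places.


Var(Beta) = 32*44/(76^2 * 77) = 0.0032
SD = 0.0563
Width ~ 4*SD = 0.2251

0.2251


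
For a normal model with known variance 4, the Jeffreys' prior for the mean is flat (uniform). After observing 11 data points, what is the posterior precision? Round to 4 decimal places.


Jeffreys' prior for normal mean (known variance) is flat.
Prior precision = 0.
Posterior precision = prior_prec + n/sigma^2 = 0 + 11/4
= 2.75

2.75


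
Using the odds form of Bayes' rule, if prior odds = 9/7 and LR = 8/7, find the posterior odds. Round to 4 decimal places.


Bayes' rule in odds form: posterior odds = prior odds * LR
= (9 * 8) / (7 * 7)
= 72/49 = 1.4694

1.4694


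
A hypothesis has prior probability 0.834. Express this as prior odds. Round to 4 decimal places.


Odds = P(H) / P(not H) = 0.834 / 0.166
= 5.0241

5.0241


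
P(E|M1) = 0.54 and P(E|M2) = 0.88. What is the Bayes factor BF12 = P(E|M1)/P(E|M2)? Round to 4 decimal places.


Bayes factor BF12 = P(E|M1) / P(E|M2)
= 0.54 / 0.88
= 0.6136

0.6136


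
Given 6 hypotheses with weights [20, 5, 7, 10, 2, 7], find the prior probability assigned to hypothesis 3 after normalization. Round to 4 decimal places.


To normalize, divide each weight by the sum of all weights.
Sum = 51
Prior(H3) = 7/51 = 0.1373

0.1373


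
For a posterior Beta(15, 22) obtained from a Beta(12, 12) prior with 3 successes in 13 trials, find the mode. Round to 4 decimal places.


Mode = (alpha - 1) / (alpha + beta - 2)
= 14 / 35
= 0.4

0.4


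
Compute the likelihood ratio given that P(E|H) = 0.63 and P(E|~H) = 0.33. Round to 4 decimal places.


LR = P(E|H) / P(E|~H)
= 0.63 / 0.33 = 1.9091

1.9091


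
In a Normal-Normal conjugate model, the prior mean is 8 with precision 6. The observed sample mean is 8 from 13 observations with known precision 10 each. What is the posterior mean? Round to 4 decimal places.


Posterior precision = tau0 + n*tau = 6 + 13*10 = 136
Posterior mean = (tau0*mu0 + n*tau*xbar) / posterior_precision
= (6*8 + 13*10*8) / 136
= 1088 / 136 = 8.0

8.0


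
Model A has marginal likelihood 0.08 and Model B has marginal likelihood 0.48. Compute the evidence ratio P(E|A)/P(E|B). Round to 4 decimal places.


Evidence ratio = P(E|A) / P(E|B)
= 0.08 / 0.48
= 0.1667

0.1667


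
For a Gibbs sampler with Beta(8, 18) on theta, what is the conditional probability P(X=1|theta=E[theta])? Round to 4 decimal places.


E[theta] = 8/(8+18) = 0.3077
P(X=1|theta) = theta = 0.3077

0.3077


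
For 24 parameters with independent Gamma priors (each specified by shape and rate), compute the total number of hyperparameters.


A Gamma prior has 2 hyperparameters per parameter.
Total = 24 * 2 = 48

48


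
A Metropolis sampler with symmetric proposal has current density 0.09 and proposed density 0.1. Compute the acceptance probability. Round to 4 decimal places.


For symmetric proposals, acceptance = min(1, pi(x*)/pi(x))
= min(1, 0.1/0.09)
= min(1, 1.1111) = 1.0

1.0


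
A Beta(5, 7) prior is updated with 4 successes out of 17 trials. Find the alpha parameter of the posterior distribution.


In the Beta-Binomial conjugate update:
alpha_post = alpha_prior + successes
= 5 + 4
= 9

9


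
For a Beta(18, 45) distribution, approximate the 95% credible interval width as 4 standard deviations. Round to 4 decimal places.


Variance of Beta(a,b) = ab / ((a+b)^2 * (a+b+1))
= 18*45 / ((63)^2 * 64)
= 0.0032
SD = sqrt(0.0032) = 0.0565
Width = 4 * SD = 0.2259

0.2259


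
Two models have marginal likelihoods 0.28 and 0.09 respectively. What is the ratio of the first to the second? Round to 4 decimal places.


Evidence ratio = 0.28 / 0.09
= 3.1111

3.1111


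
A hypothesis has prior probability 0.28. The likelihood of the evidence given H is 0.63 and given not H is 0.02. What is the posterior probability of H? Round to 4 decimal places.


Using Bayes' theorem:
P(E) = 0.28 * 0.63 + 0.72 * 0.02
P(E) = 0.1908
P(H|E) = (0.28 * 0.63) / 0.1908 = 0.9245

0.9245


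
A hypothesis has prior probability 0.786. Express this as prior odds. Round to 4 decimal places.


Odds = P(H) / P(not H) = 0.786 / 0.214
= 3.6729

3.6729


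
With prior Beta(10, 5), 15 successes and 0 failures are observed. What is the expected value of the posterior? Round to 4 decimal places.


Posterior = Beta(25, 5)
E[theta] = alpha/(alpha+beta)
= 25/30 = 0.8333

0.8333


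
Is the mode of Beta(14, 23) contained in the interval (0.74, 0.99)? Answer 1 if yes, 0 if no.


Mode = (a-1)/(a+b-2) = 13/35 = 0.3714
Interval: (0.74, 0.99)
Contains mode? 0

0


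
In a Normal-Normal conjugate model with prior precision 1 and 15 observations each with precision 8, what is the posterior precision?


Posterior precision = prior precision + n * observation precision
= 1 + 15 * 8
= 1 + 120 = 121

121


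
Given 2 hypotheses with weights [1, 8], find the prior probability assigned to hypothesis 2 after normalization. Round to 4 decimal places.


To normalize, divide each weight by the sum of all weights.
Sum = 9
Prior(H2) = 8/9 = 0.8889

0.8889


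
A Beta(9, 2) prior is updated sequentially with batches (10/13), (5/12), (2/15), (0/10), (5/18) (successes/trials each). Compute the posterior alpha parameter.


Sequential conjugate updating is equivalent to a single batch update.
Total successes across all batches = 22
alpha_posterior = alpha_prior + total_successes = 9 + 22
= 31

31


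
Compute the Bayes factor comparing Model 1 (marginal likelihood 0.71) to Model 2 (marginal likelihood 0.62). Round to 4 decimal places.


BF12 = marginal likelihood of M1 / marginal likelihood of M2
= 0.71/0.62
= 1.1452

1.1452


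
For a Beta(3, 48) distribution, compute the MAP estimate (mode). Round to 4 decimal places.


MAP = mode = (a-1)/(a+b-2)
= (3-1)/(3+48-2)
= 2/49 = 0.0408

0.0408


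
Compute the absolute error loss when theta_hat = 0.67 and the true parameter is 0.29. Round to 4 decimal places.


L = |theta_hat - theta_true|
= |0.67 - 0.29| = 0.38

0.38


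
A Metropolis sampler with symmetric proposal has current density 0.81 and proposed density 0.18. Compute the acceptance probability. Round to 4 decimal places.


For symmetric proposals, acceptance = min(1, pi(x*)/pi(x))
= min(1, 0.18/0.81)
= min(1, 0.2222) = 0.2222

0.2222


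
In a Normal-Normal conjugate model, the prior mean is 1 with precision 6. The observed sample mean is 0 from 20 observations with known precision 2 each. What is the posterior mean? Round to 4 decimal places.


Posterior precision = tau0 + n*tau = 6 + 20*2 = 46
Posterior mean = (tau0*mu0 + n*tau*xbar) / posterior_precision
= (6*1 + 20*2*0) / 46
= 6 / 46 = 0.1304

0.1304


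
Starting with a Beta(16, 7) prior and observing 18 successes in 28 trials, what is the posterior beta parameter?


Posterior beta = prior beta + failures
Failures = 28 - 18 = 10
beta_post = 7 + 10 = 17

17


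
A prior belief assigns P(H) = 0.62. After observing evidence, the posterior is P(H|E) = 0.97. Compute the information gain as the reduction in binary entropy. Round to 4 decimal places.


H(prior) = -0.62*log2(0.62) - 0.38*log2(0.38)
= 0.958
H(post) = -0.97*log2(0.97) - 0.03*log2(0.03)
= 0.1944
IG = 0.958 - 0.1944 = 0.7637

0.7637


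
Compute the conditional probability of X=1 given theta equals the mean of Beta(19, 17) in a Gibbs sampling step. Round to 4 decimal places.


Mean of Beta(19, 17) = 0.5278
P(X=1 | theta=0.5278) = 0.5278

0.5278


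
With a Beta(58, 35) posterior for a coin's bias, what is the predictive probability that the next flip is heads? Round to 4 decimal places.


The predictive probability equals the posterior mean.
P(next = heads) = alpha / (alpha + beta)
= 58 / 93 = 0.6237

0.6237


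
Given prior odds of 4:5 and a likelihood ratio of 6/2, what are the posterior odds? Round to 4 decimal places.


Posterior odds = prior odds * LR
Prior odds = 4/5 = 0.8
LR = 6/2 = 3.0
Posterior odds = 0.8 * 3.0 = 2.4

2.4


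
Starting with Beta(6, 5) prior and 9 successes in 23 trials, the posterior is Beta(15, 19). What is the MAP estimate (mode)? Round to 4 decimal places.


The mode of Beta(a, b) when a > 1 and b > 1 is (a-1)/(a+b-2)
= (15 - 1) / (15 + 19 - 2)
= 14 / 32
= 0.4375

0.4375


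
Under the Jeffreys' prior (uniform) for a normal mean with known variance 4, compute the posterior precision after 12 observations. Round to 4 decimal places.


Prior precision = 0 (flat prior).
Post. prec. = 0 + n/var = 12/4 = 3.0

3.0


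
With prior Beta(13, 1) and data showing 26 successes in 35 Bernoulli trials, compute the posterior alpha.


Conjugate update: alpha_posterior = alpha_prior + k
= 13 + 26 = 39

39


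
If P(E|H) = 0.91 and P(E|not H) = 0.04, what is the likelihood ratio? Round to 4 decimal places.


Likelihood ratio = P(E|H) / P(E|not H)
= 0.91 / 0.04
= 22.75

22.75


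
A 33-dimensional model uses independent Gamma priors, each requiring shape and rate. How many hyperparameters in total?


Per parameter: 2 (shape and rate).
Total = 33 * 2 = 66

66


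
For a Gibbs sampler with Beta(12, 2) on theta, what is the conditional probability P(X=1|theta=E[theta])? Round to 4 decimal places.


E[theta] = 12/(12+2) = 0.8571
P(X=1|theta) = theta = 0.8571

0.8571


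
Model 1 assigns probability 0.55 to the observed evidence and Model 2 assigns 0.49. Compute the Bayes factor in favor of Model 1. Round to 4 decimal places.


BF = P(data|M1) / P(data|M2)
= 0.55 / 0.49 = 1.1224

1.1224


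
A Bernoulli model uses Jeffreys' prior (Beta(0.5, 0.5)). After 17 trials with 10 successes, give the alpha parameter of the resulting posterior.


Posterior = Beta(prior_alpha + successes, prior_beta + failures)
= Beta(0.5 + 10, 0.5 + 7)
Posterior alpha = 0.5 + k = 0.5 + 10 = 10.5

10.5


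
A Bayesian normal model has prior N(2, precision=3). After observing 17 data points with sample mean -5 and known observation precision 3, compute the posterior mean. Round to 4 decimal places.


Posterior mean = (prior_precision * prior_mean + n * data_precision * data_mean) / (prior_precision + n * data_precision)
Numerator = 3*2 + 17*3*-5 = -249
Denominator = 3 + 17*3 = 54
Posterior mean = -4.6111

-4.6111


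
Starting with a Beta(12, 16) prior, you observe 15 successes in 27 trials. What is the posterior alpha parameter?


For a Beta-Binomial conjugate model:
Posterior alpha = prior alpha + number of successes
= 12 + 15 = 27

27


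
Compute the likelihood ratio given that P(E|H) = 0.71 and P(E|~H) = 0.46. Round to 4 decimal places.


LR = P(E|H) / P(E|~H)
= 0.71 / 0.46 = 1.5435

1.5435


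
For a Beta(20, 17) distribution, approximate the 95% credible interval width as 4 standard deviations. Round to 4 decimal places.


Variance of Beta(a,b) = ab / ((a+b)^2 * (a+b+1))
= 20*17 / ((37)^2 * 38)
= 0.0065
SD = sqrt(0.0065) = 0.0808
Width = 4 * SD = 0.3234

0.3234


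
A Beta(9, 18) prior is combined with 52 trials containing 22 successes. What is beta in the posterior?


In conjugate updating:
beta_posterior = beta_prior + (n - k)
= 18 + (52 - 22)
= 18 + 30 = 48

48


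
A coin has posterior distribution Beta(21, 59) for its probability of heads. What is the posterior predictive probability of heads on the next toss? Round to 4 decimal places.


Posterior predictive = E[theta] = alpha/(alpha+beta)
= 21/80
= 0.2625

0.2625


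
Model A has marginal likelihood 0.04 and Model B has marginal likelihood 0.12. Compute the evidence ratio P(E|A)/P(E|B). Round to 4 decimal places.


Evidence ratio = P(E|A) / P(E|B)
= 0.04 / 0.12
= 0.3333

0.3333


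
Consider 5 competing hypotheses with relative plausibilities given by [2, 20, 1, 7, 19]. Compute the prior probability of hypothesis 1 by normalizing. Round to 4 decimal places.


Sum of weights = 2 + 20 + 1 + 7 + 19 = 49
Normalized prior for H1 = 2 / 49
= 0.0408

0.0408


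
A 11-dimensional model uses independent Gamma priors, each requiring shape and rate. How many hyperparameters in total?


Per parameter: 2 (shape and rate).
Total = 11 * 2 = 22

22


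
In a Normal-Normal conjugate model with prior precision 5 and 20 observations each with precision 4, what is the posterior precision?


Posterior precision = prior precision + n * observation precision
= 5 + 20 * 4
= 5 + 80 = 85

85


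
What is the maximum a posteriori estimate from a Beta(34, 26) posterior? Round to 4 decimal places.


The MAP estimate equals the mode of the distribution.
Mode of Beta(a,b) = (a-1)/(a+b-2)
= 33/58
= 0.569

0.569


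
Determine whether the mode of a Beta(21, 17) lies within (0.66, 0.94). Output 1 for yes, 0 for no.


First find the mode: (a-1)/(a+b-2) = 0.5556
Is 0.5556 in (0.66, 0.94)? 0

0


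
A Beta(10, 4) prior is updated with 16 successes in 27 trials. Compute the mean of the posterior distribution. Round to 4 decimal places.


After update: Beta(26, 15)
Mean = 26 / (26 + 15) = 26 / 41
= 0.6341

0.6341


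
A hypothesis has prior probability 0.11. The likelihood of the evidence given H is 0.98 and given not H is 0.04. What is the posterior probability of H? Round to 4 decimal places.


Using Bayes' theorem:
P(E) = 0.11 * 0.98 + 0.89 * 0.04
P(E) = 0.1434
P(H|E) = (0.11 * 0.98) / 0.1434 = 0.7517

0.7517


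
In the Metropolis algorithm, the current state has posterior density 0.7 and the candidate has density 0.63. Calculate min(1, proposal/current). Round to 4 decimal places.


Ratio = 0.63/0.7 = 0.9
Acceptance probability = min(1, 0.9)
= 0.9

0.9


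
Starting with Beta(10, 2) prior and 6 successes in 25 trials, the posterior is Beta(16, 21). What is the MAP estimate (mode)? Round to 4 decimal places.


The mode of Beta(a, b) when a > 1 and b > 1 is (a-1)/(a+b-2)
= (16 - 1) / (16 + 21 - 2)
= 15 / 35
= 0.4286

0.4286


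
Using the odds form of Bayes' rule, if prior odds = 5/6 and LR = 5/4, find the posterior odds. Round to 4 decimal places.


Bayes' rule in odds form: posterior odds = prior odds * LR
= (5 * 5) / (6 * 4)
= 25/24 = 1.0417

1.0417


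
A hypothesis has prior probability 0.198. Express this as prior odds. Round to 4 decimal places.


Odds = P(H) / P(not H) = 0.198 / 0.802
= 0.2469

0.2469


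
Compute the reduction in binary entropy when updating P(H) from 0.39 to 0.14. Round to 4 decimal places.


H_before = -p*log2(p) - (1-p)*log2(1-p) for p=0.39: 0.9648
H_after for p=0.14: 0.5842
Reduction = 0.9648 - 0.5842 = 0.3806

0.3806


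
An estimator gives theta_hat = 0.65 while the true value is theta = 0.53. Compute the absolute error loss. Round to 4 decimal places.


The absolute error loss is |theta_hat - theta|
= |0.65 - 0.53|
= 0.12

0.12


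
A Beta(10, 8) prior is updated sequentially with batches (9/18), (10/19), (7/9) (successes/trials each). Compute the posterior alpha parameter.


Sequential conjugate updating is equivalent to a single batch update.
Total successes across all batches = 26
alpha_posterior = alpha_prior + total_successes = 10 + 26
= 36

36


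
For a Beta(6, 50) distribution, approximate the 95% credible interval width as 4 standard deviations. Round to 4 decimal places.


Variance of Beta(a,b) = ab / ((a+b)^2 * (a+b+1))
= 6*50 / ((56)^2 * 57)
= 0.0017
SD = sqrt(0.0017) = 0.041
Width = 4 * SD = 0.1639

0.1639


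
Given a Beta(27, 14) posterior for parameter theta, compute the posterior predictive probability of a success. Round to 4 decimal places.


For a Beta-Bernoulli model, the predictive probability is the mean:
P(success) = 27/(27+14) = 27/41 = 0.6585

0.6585


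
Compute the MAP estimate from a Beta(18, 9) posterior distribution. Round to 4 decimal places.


MAP = mode of Beta distribution
= (alpha - 1)/(alpha + beta - 2)
= (18-1)/(18+9-2)
= 17/25 = 0.68

0.68


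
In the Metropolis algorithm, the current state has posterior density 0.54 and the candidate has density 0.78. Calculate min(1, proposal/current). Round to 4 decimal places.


Ratio = 0.78/0.54 = 1.4444
Acceptance probability = min(1, 1.4444)
= 1.0

1.0


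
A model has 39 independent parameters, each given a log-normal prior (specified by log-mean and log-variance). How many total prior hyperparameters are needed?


Each log-normal prior needs 2 hyperparameters (log-mean and log-variance).
Total = 2 * 39 = 78

78


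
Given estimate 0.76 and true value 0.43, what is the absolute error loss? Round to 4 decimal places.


Absolute error = |estimate - true|
= |0.33| = 0.33

0.33


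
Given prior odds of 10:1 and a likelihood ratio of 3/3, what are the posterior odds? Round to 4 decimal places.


Posterior odds = prior odds * LR
Prior odds = 10/1 = 10.0
LR = 3/3 = 1.0
Posterior odds = 10.0 * 1.0 = 10.0

10.0


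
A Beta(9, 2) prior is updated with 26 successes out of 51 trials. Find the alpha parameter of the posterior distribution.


In the Beta-Binomial conjugate update:
alpha_post = alpha_prior + successes
= 9 + 26
= 35

35


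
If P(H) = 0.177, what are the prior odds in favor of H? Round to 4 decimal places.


Prior odds = P(H) / (1 - P(H))
= 0.177 / 0.823
= 0.2151

0.2151


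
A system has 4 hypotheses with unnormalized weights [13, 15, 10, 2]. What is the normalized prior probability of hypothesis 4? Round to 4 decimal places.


The normalized prior is the weight divided by the total.
Total weight = 40
P(H4) = 2 / 40 = 0.05

0.05


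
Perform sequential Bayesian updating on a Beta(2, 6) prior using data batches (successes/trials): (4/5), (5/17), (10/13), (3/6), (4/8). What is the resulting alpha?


Accumulate successes: 26
Posterior alpha = prior alpha + sum of successes
= 2 + 26 = 28

28


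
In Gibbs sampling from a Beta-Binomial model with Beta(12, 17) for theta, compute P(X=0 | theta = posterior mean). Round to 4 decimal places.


Posterior mean = alpha/(alpha+beta) = 12/29 = 0.4138
P(X=0|theta=mean) = 1 - theta = 0.5862

0.5862


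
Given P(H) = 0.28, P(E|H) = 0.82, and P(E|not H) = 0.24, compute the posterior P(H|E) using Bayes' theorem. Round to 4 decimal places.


By Bayes' theorem: P(H|E) = P(E|H)*P(H) / P(E)
P(E) = P(E|H)*P(H) + P(E|not H)*P(not H)
P(E) = 0.82*0.28 + 0.24*0.72 = 0.4024
P(H|E) = 0.82*0.28 / 0.4024 = 0.5706

0.5706


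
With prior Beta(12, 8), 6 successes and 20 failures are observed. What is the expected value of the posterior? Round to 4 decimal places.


Posterior = Beta(18, 28)
E[theta] = alpha/(alpha+beta)
= 18/46 = 0.3913

0.3913


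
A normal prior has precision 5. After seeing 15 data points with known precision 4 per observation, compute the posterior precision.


In the conjugate normal model, precisions add:
tau_posterior = tau_prior + n * tau_data
= 5 + 15*4 = 65

65


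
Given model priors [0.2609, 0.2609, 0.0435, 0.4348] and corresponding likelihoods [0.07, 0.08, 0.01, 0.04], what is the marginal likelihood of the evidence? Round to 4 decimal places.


P(E) = sum_i P(M_i) P(E|M_i)
= 0.0183 + 0.0209 + 0.0004 + 0.0174
= 0.057

0.057


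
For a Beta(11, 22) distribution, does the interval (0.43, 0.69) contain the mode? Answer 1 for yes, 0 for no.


Mode of Beta(a,b) = (a-1)/(a+b-2)
= (11-1)/(11+22-2) = 0.3226
Check: 0.43 <= 0.3226 <= 0.69?
Result: 0

0


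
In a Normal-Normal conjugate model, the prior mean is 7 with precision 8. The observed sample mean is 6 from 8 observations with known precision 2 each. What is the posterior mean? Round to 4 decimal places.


Posterior precision = tau0 + n*tau = 8 + 8*2 = 24
Posterior mean = (tau0*mu0 + n*tau*xbar) / posterior_precision
= (8*7 + 8*2*6) / 24
= 152 / 24 = 6.3333

6.3333


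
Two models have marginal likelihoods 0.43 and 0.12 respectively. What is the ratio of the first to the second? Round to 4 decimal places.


Evidence ratio = 0.43 / 0.12
= 3.5833

3.5833


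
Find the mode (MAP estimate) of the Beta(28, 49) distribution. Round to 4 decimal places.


For Beta(a,b) with a,b > 1:
Mode = (a-1)/(a+b-2) = (28-1)/(77-2)
= 27/75 = 0.36

0.36


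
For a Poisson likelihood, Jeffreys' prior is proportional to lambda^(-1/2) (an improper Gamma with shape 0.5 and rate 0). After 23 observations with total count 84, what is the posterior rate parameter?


Jeffreys' prior for Poisson is proportional to lambda^(-1/2).
Posterior is Gamma(0.5 + S, 0 + n) = Gamma(0.5 + 84, 23).
Posterior rate = 0 + n = 23

23.0


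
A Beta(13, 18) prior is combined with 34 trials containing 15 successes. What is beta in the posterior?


In conjugate updating:
beta_posterior = beta_prior + (n - k)
= 18 + (34 - 15)
= 18 + 19 = 37

37


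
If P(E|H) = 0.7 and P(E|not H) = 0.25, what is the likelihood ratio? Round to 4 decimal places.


Likelihood ratio = P(E|H) / P(E|not H)
= 0.7 / 0.25
= 2.8

2.8


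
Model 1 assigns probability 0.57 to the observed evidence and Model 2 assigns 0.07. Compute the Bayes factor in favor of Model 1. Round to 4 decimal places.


BF = P(data|M1) / P(data|M2)
= 0.57 / 0.07 = 8.1429

8.1429


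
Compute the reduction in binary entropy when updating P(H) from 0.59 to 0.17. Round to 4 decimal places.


H_before = -p*log2(p) - (1-p)*log2(1-p) for p=0.59: 0.9765
H_after for p=0.17: 0.6577
Reduction = 0.9765 - 0.6577 = 0.3188

0.3188


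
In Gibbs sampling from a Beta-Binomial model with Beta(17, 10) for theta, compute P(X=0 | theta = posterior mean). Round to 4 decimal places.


Posterior mean = alpha/(alpha+beta) = 17/27 = 0.6296
P(X=0|theta=mean) = 1 - theta = 0.3704

0.3704


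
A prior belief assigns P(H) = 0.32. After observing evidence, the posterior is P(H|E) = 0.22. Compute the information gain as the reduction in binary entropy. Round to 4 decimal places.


H(prior) = -0.32*log2(0.32) - 0.68*log2(0.68)
= 0.9044
H(post) = -0.22*log2(0.22) - 0.78*log2(0.78)
= 0.7602
IG = 0.9044 - 0.7602 = 0.1442

0.1442


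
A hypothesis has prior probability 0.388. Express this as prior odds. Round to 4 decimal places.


Odds = P(H) / P(not H) = 0.388 / 0.612
= 0.634

0.634


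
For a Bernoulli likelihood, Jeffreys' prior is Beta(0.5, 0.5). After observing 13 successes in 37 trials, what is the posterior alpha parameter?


Jeffreys' prior for Bernoulli is Beta(0.5, 0.5).
Posterior is Beta(0.5 + k, 0.5 + n - k).
Posterior alpha = 0.5 + k = 0.5 + 13 = 13.5

13.5


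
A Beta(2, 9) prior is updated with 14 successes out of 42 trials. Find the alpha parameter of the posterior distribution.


In the Beta-Binomial conjugate update:
alpha_post = alpha_prior + successes
= 2 + 14
= 16

16


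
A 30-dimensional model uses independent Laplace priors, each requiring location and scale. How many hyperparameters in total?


Per parameter: 2 (location and scale).
Total = 30 * 2 = 60

60


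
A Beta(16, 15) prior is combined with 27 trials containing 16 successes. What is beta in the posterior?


In conjugate updating:
beta_posterior = beta_prior + (n - k)
= 15 + (27 - 16)
= 15 + 11 = 26

26


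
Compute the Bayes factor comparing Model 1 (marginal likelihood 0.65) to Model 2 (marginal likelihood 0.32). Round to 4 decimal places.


BF12 = marginal likelihood of M1 / marginal likelihood of M2
= 0.65/0.32
= 2.0312

2.0312


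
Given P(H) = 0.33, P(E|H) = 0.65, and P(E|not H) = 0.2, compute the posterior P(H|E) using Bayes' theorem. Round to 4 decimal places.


By Bayes' theorem: P(H|E) = P(E|H)*P(H) / P(E)
P(E) = P(E|H)*P(H) + P(E|not H)*P(not H)
P(E) = 0.65*0.33 + 0.2*0.67 = 0.3485
P(H|E) = 0.65*0.33 / 0.3485 = 0.6155

0.6155


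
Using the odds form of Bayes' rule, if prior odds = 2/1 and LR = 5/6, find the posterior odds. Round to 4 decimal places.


Bayes' rule in odds form: posterior odds = prior odds * LR
= (2 * 5) / (1 * 6)
= 10/6 = 1.6667

1.6667


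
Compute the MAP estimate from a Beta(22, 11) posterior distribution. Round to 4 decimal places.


MAP = mode of Beta distribution
= (alpha - 1)/(alpha + beta - 2)
= (22-1)/(22+11-2)
= 21/31 = 0.6774

0.6774


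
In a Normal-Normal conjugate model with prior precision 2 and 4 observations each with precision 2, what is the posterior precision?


Posterior precision = prior precision + n * observation precision
= 2 + 4 * 2
= 2 + 8 = 10

10


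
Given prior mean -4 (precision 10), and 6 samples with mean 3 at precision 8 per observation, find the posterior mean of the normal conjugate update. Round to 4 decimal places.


The posterior mean is a precision-weighted average of prior and data.
Post. prec. = 10 + 48 = 58
Post. mean = (-40 + 144)/58 = 104/58 = 1.7931

1.7931


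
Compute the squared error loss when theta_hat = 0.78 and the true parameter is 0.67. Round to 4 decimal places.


L = (theta_hat - theta_true)^2
= (0.78 - 0.67)^2
= 0.11^2 = 0.0121

0.0121


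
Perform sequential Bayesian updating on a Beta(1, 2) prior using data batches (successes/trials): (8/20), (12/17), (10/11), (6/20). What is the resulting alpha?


Accumulate successes: 36
Posterior alpha = prior alpha + sum of successes
= 1 + 36 = 37

37


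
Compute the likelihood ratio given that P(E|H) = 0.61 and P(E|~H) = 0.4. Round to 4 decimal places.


LR = P(E|H) / P(E|~H)
= 0.61 / 0.4 = 1.525

1.525


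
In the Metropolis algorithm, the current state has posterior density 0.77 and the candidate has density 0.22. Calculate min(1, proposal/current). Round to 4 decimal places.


Ratio = 0.22/0.77 = 0.2857
Acceptance probability = min(1, 0.2857)
= 0.2857

0.2857


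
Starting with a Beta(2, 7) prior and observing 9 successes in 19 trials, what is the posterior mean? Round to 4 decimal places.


Posterior parameters: alpha = 2 + 9 = 11
beta = 7 + 10 = 17
Posterior mean = alpha / (alpha + beta) = 11 / 28
= 0.3929

0.3929


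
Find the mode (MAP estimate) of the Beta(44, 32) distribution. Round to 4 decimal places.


For Beta(a,b) with a,b > 1:
Mode = (a-1)/(a+b-2) = (44-1)/(76-2)
= 43/74 = 0.5811

0.5811


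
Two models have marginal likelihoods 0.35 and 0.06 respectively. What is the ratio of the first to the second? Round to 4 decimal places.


Evidence ratio = 0.35 / 0.06
= 5.8333

5.8333


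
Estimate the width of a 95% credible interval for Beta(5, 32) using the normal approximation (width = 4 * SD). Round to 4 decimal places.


For Beta(a,b): Var = ab/((a+b)^2(a+b+1))
Var = 0.0031, SD = 0.0555
Approximate 95% CI width = 4 * 0.0555 = 0.2218

0.2218


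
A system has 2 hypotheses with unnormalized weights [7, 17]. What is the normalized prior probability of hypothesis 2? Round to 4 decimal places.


The normalized prior is the weight divided by the total.
Total weight = 24
P(H2) = 17 / 24 = 0.7083

0.7083


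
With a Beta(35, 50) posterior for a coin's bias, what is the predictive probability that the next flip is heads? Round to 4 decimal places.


The predictive probability equals the posterior mean.
P(next = heads) = alpha / (alpha + beta)
= 35 / 85 = 0.4118

0.4118


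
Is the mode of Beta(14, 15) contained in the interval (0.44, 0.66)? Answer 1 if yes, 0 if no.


Mode = (a-1)/(a+b-2) = 13/27 = 0.4815
Interval: (0.44, 0.66)
Contains mode? 1

1


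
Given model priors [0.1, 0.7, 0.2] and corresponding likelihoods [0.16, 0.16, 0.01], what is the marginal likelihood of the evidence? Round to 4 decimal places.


P(E) = sum_i P(M_i) P(E|M_i)
= 0.016 + 0.112 + 0.002
= 0.13

0.13


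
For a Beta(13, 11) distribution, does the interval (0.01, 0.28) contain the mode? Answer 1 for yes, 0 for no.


Mode of Beta(a,b) = (a-1)/(a+b-2)
= (13-1)/(13+11-2) = 0.5455
Check: 0.01 <= 0.5455 <= 0.28?
Result: 0

0


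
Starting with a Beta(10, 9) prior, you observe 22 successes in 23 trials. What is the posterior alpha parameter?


For a Beta-Binomial conjugate model:
Posterior alpha = prior alpha + number of successes
= 10 + 22 = 32

32


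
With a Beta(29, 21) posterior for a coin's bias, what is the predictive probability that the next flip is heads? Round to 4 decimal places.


The predictive probability equals the posterior mean.
P(next = heads) = alpha / (alpha + beta)
= 29 / 50 = 0.58

0.58


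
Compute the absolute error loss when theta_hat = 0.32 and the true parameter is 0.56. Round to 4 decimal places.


L = |theta_hat - theta_true|
= |0.32 - 0.56| = 0.24

0.24


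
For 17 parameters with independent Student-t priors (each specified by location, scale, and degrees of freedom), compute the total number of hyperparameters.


A Student-t prior has 3 hyperparameters per parameter.
Total = 17 * 3 = 51

51


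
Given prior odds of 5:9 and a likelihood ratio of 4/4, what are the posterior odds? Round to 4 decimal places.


Posterior odds = prior odds * LR
Prior odds = 5/9 = 0.5556
LR = 4/4 = 1.0
Posterior odds = 0.5556 * 1.0 = 0.5556

0.5556


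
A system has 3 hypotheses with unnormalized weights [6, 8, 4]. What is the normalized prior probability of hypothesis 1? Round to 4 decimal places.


The normalized prior is the weight divided by the total.
Total weight = 18
P(H1) = 6 / 18 = 0.3333

0.3333


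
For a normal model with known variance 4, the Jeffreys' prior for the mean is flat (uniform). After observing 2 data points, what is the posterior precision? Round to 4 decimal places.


Jeffreys' prior for normal mean (known variance) is flat.
Prior precision = 0.
Posterior precision = prior_prec + n/sigma^2 = 0 + 2/4
= 0.5

0.5


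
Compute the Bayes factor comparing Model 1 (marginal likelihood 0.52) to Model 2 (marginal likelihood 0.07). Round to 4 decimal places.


BF12 = marginal likelihood of M1 / marginal likelihood of M2
= 0.52/0.07
= 7.4286

7.4286


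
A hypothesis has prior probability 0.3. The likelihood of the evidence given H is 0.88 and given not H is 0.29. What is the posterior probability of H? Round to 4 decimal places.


Using Bayes' theorem:
P(E) = 0.3 * 0.88 + 0.7 * 0.29
P(E) = 0.467
P(H|E) = (0.3 * 0.88) / 0.467 = 0.5653

0.5653


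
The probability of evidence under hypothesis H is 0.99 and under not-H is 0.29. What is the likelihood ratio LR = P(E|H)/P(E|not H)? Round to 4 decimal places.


LR = 0.99 / 0.29
= 3.4138

3.4138


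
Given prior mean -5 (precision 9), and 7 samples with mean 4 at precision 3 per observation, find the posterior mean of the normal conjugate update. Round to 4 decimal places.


The posterior mean is a precision-weighted average of prior and data.
Post. prec. = 9 + 21 = 30
Post. mean = (-45 + 84)/30 = 39/30 = 1.3

1.3


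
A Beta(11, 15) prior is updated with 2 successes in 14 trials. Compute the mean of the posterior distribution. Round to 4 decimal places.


After update: Beta(13, 27)
Mean = 13 / (13 + 27) = 13 / 40
= 0.325

0.325


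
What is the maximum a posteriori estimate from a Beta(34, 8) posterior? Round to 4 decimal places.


The MAP estimate equals the mode of the distribution.
Mode of Beta(a,b) = (a-1)/(a+b-2)
= 33/40
= 0.825

0.825


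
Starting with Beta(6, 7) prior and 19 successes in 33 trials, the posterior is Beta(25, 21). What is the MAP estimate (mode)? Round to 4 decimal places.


The mode of Beta(a, b) when a > 1 and b > 1 is (a-1)/(a+b-2)
= (25 - 1) / (25 + 21 - 2)
= 24 / 44
= 0.5455

0.5455


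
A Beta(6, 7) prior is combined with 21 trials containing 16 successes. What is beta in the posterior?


In conjugate updating:
beta_posterior = beta_prior + (n - k)
= 7 + (21 - 16)
= 7 + 5 = 12

12


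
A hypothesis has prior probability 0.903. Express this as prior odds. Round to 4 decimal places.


Odds = P(H) / P(not H) = 0.903 / 0.097
= 9.3093

9.3093


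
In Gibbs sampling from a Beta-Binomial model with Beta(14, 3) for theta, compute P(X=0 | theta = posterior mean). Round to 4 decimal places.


Posterior mean = alpha/(alpha+beta) = 14/17 = 0.8235
P(X=0|theta=mean) = 1 - theta = 0.1765

0.1765


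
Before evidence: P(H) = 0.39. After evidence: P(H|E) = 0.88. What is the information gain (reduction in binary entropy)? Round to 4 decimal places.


Prior entropy = 0.9648
Posterior entropy = 0.5294
Information gain = 0.9648 - 0.5294 = 0.4354

0.4354


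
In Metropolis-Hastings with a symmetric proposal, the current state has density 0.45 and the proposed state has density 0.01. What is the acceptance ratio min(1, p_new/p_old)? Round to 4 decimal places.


Ratio = p_new / p_old = 0.01 / 0.45 = 0.0222
Acceptance = min(1, 0.0222) = 0.0222

0.0222


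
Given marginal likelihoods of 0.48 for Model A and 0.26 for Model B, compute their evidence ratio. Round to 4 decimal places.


Ratio = ML(A) / ML(B) = 0.48/0.26
= 1.8462

1.8462


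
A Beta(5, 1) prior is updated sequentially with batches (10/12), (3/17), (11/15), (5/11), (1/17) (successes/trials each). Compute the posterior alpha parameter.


Sequential conjugate updating is equivalent to a single batch update.
Total successes across all batches = 30
alpha_posterior = alpha_prior + total_successes = 5 + 30
= 35

35


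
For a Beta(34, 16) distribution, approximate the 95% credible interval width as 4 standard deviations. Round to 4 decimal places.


Variance of Beta(a,b) = ab / ((a+b)^2 * (a+b+1))
= 34*16 / ((50)^2 * 51)
= 0.0043
SD = sqrt(0.0043) = 0.0653
Width = 4 * SD = 0.2613

0.2613


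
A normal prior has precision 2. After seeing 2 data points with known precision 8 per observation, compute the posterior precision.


In the conjugate normal model, precisions add:
tau_posterior = tau_prior + n * tau_data
= 2 + 2*8 = 18

18


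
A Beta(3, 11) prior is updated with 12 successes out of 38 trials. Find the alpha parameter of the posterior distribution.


In the Beta-Binomial conjugate update:
alpha_post = alpha_prior + successes
= 3 + 12
= 15

15


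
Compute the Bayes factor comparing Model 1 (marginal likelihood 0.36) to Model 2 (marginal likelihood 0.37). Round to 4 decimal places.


BF12 = marginal likelihood of M1 / marginal likelihood of M2
= 0.36/0.37
= 0.973

0.973


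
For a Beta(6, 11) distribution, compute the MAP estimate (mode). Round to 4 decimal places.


MAP = mode = (a-1)/(a+b-2)
= (6-1)/(6+11-2)
= 5/15 = 0.3333

0.3333


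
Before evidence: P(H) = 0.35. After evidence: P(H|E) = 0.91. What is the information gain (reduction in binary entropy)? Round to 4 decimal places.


Prior entropy = 0.9341
Posterior entropy = 0.4365
Information gain = 0.9341 - 0.4365 = 0.4976

0.4976


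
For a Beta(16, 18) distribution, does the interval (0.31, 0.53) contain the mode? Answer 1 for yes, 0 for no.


Mode of Beta(a,b) = (a-1)/(a+b-2)
= (16-1)/(16+18-2) = 0.4688
Check: 0.31 <= 0.4688 <= 0.53?
Result: 1

1


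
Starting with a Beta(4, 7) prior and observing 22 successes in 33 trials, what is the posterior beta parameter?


Posterior beta = prior beta + failures
Failures = 33 - 22 = 11
beta_post = 7 + 11 = 18

18


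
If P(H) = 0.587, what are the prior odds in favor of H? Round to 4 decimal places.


Prior odds = P(H) / (1 - P(H))
= 0.587 / 0.413
= 1.4213

1.4213


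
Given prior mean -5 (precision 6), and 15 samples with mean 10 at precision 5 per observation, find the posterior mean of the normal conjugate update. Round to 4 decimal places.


The posterior mean is a precision-weighted average of prior and data.
Post. prec. = 6 + 75 = 81
Post. mean = (-30 + 750)/81 = 720/81 = 8.8889

8.8889


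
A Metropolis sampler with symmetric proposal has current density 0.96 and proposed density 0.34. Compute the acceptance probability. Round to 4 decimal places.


For symmetric proposals, acceptance = min(1, pi(x*)/pi(x))
= min(1, 0.34/0.96)
= min(1, 0.3542) = 0.3542

0.3542


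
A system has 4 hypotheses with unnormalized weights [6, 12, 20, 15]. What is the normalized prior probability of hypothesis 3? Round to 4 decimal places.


The normalized prior is the weight divided by the total.
Total weight = 53
P(H3) = 20 / 53 = 0.3774

0.3774


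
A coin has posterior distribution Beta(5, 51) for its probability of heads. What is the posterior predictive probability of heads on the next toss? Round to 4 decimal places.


Posterior predictive = E[theta] = alpha/(alpha+beta)
= 5/56
= 0.0893

0.0893


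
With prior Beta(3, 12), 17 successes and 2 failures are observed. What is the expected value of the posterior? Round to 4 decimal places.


Posterior = Beta(20, 14)
E[theta] = alpha/(alpha+beta)
= 20/34 = 0.5882

0.5882
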